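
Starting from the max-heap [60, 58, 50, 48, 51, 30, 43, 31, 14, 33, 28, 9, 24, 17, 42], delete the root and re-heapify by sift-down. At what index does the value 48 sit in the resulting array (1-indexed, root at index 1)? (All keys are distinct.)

4

remove root 60; move last element 42 to root → [42, 58, 50, 48, 51, 30, 43, 31, 14, 33, 28, 9, 24, 17]
42 vs larger child 58 at index 2, swap → [58, 42, 50, 48, 51, 30, 43, 31, 14, 33, 28, 9, 24, 17]
42 vs larger child 51 at index 5, swap → [58, 51, 50, 48, 42, 30, 43, 31, 14, 33, 28, 9, 24, 17]
resulting array: [58, 51, 50, 48, 42, 30, 43, 31, 14, 33, 28, 9, 24, 17]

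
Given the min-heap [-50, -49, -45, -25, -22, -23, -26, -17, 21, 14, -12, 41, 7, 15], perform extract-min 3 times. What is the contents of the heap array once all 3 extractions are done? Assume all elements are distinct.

extract-min #1 returns -50:
  remove root -50; move last element 15 to root → [15, -49, -45, -25, -22, -23, -26, -17, 21, 14, -12, 41, 7]
  15 vs smaller child -49 at index 1, swap → [-49, 15, -45, -25, -22, -23, -26, -17, 21, 14, -12, 41, 7]
  15 vs smaller child -25 at index 3, swap → [-49, -25, -45, 15, -22, -23, -26, -17, 21, 14, -12, 41, 7]
  15 vs smaller child -17 at index 7, swap → [-49, -25, -45, -17, -22, -23, -26, 15, 21, 14, -12, 41, 7]
extract-min #2 returns -49:
  remove root -49; move last element 7 to root → [7, -25, -45, -17, -22, -23, -26, 15, 21, 14, -12, 41]
  7 vs smaller child -45 at index 2, swap → [-45, -25, 7, -17, -22, -23, -26, 15, 21, 14, -12, 41]
  7 vs smaller child -26 at index 6, swap → [-45, -25, -26, -17, -22, -23, 7, 15, 21, 14, -12, 41]
extract-min #3 returns -45:
  remove root -45; move last element 41 to root → [41, -25, -26, -17, -22, -23, 7, 15, 21, 14, -12]
  41 vs smaller child -26 at index 2, swap → [-26, -25, 41, -17, -22, -23, 7, 15, 21, 14, -12]
  41 vs smaller child -23 at index 5, swap → [-26, -25, -23, -17, -22, 41, 7, 15, 21, 14, -12]

[-26, -25, -23, -17, -22, 41, 7, 15, 21, 14, -12]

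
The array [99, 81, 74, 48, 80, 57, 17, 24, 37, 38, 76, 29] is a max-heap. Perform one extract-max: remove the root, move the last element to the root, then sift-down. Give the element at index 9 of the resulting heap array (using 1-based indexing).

remove root 99; move last element 29 to root → [29, 81, 74, 48, 80, 57, 17, 24, 37, 38, 76]
29 vs larger child 81 at index 2, swap → [81, 29, 74, 48, 80, 57, 17, 24, 37, 38, 76]
29 vs larger child 80 at index 5, swap → [81, 80, 74, 48, 29, 57, 17, 24, 37, 38, 76]
29 vs larger child 76 at index 11, swap → [81, 80, 74, 48, 76, 57, 17, 24, 37, 38, 29]
resulting array: [81, 80, 74, 48, 76, 57, 17, 24, 37, 38, 29]

37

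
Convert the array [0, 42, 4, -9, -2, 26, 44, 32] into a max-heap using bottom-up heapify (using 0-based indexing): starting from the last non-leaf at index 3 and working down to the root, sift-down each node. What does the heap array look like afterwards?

[44, 42, 26, 32, -2, 0, 4, -9]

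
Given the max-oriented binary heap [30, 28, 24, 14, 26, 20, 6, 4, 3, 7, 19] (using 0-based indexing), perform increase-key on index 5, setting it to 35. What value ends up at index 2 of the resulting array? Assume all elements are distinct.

30

set index 5 from 20 to 35 → [30, 28, 24, 14, 26, 35, 6, 4, 3, 7, 19]
35 > parent 24 at index 2, swap → [30, 28, 35, 14, 26, 24, 6, 4, 3, 7, 19]
35 > parent 30 at index 0, swap → [35, 28, 30, 14, 26, 24, 6, 4, 3, 7, 19]
resulting array: [35, 28, 30, 14, 26, 24, 6, 4, 3, 7, 19]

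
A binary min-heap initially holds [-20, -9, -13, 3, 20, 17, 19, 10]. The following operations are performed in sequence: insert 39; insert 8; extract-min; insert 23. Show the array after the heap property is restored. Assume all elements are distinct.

insert 39:
  append 39 at index 8 → [-20, -9, -13, 3, 20, 17, 19, 10, 39] (no swap needed)
insert 8:
  append 8 at index 9 → [-20, -9, -13, 3, 20, 17, 19, 10, 39, 8]
  8 < parent 20 at index 4, swap → [-20, -9, -13, 3, 8, 17, 19, 10, 39, 20]
extract-min → returns -20:
  remove root -20; move last element 20 to root → [20, -9, -13, 3, 8, 17, 19, 10, 39]
  20 vs smaller child -13 at index 2, swap → [-13, -9, 20, 3, 8, 17, 19, 10, 39]
  20 vs smaller child 17 at index 5, swap → [-13, -9, 17, 3, 8, 20, 19, 10, 39]
insert 23:
  append 23 at index 9 → [-13, -9, 17, 3, 8, 20, 19, 10, 39, 23] (no swap needed)

[-13, -9, 17, 3, 8, 20, 19, 10, 39, 23]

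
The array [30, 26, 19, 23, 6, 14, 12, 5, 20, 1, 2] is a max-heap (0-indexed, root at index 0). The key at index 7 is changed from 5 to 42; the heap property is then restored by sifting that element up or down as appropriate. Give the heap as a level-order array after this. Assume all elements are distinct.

[42, 30, 19, 26, 6, 14, 12, 23, 20, 1, 2]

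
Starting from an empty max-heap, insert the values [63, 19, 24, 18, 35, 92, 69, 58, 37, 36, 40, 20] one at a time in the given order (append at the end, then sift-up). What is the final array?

Insert 63:
  append 63 at index 0 → [63] (no swap needed)
Insert 19:
  append 19 at index 1 → [63, 19] (no swap needed)
Insert 24:
  append 24 at index 2 → [63, 19, 24] (no swap needed)
Insert 18:
  append 18 at index 3 → [63, 19, 24, 18] (no swap needed)
Insert 35:
  append 35 at index 4 → [63, 19, 24, 18, 35]
  35 > parent 19 at index 1, swap → [63, 35, 24, 18, 19]
Insert 92:
  append 92 at index 5 → [63, 35, 24, 18, 19, 92]
  92 > parent 24 at index 2, swap → [63, 35, 92, 18, 19, 24]
  92 > parent 63 at index 0, swap → [92, 35, 63, 18, 19, 24]
Insert 69:
  append 69 at index 6 → [92, 35, 63, 18, 19, 24, 69]
  69 > parent 63 at index 2, swap → [92, 35, 69, 18, 19, 24, 63]
Insert 58:
  append 58 at index 7 → [92, 35, 69, 18, 19, 24, 63, 58]
  58 > parent 18 at index 3, swap → [92, 35, 69, 58, 19, 24, 63, 18]
  58 > parent 35 at index 1, swap → [92, 58, 69, 35, 19, 24, 63, 18]
Insert 37:
  append 37 at index 8 → [92, 58, 69, 35, 19, 24, 63, 18, 37]
  37 > parent 35 at index 3, swap → [92, 58, 69, 37, 19, 24, 63, 18, 35]
Insert 36:
  append 36 at index 9 → [92, 58, 69, 37, 19, 24, 63, 18, 35, 36]
  36 > parent 19 at index 4, swap → [92, 58, 69, 37, 36, 24, 63, 18, 35, 19]
Insert 40:
  append 40 at index 10 → [92, 58, 69, 37, 36, 24, 63, 18, 35, 19, 40]
  40 > parent 36 at index 4, swap → [92, 58, 69, 37, 40, 24, 63, 18, 35, 19, 36]
Insert 20:
  append 20 at index 11 → [92, 58, 69, 37, 40, 24, 63, 18, 35, 19, 36, 20] (no swap needed)

[92, 58, 69, 37, 40, 24, 63, 18, 35, 19, 36, 20]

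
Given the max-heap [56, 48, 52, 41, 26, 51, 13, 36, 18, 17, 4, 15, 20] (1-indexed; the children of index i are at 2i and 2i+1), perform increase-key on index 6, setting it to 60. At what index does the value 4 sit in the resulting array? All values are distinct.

11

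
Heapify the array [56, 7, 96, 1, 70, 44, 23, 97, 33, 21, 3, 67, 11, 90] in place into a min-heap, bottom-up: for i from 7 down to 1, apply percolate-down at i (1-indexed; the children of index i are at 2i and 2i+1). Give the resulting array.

[1, 3, 11, 7, 21, 44, 23, 97, 33, 56, 70, 67, 96, 90]

sift down from index 7: already satisfies heap property
sift down from index 6:
  44 vs smaller child 11 at index 13, swap → [56, 7, 96, 1, 70, 11, 23, 97, 33, 21, 3, 67, 44, 90]
sift down from index 5:
  70 vs smaller child 3 at index 11, swap → [56, 7, 96, 1, 3, 11, 23, 97, 33, 21, 70, 67, 44, 90]
sift down from index 4: already satisfies heap property
sift down from index 3:
  96 vs smaller child 11 at index 6, swap → [56, 7, 11, 1, 3, 96, 23, 97, 33, 21, 70, 67, 44, 90]
  96 vs smaller child 44 at index 13, swap → [56, 7, 11, 1, 3, 44, 23, 97, 33, 21, 70, 67, 96, 90]
sift down from index 2:
  7 vs smaller child 1 at index 4, swap → [56, 1, 11, 7, 3, 44, 23, 97, 33, 21, 70, 67, 96, 90]
sift down from index 1:
  56 vs smaller child 1 at index 2, swap → [1, 56, 11, 7, 3, 44, 23, 97, 33, 21, 70, 67, 96, 90]
  56 vs smaller child 3 at index 5, swap → [1, 3, 11, 7, 56, 44, 23, 97, 33, 21, 70, 67, 96, 90]
  56 vs smaller child 21 at index 10, swap → [1, 3, 11, 7, 21, 44, 23, 97, 33, 56, 70, 67, 96, 90]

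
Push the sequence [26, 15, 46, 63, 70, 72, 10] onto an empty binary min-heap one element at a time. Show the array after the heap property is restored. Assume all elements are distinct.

Insert 26:
  append 26 at index 0 → [26] (no swap needed)
Insert 15:
  append 15 at index 1 → [26, 15]
  15 < parent 26 at index 0, swap → [15, 26]
Insert 46:
  append 46 at index 2 → [15, 26, 46] (no swap needed)
Insert 63:
  append 63 at index 3 → [15, 26, 46, 63] (no swap needed)
Insert 70:
  append 70 at index 4 → [15, 26, 46, 63, 70] (no swap needed)
Insert 72:
  append 72 at index 5 → [15, 26, 46, 63, 70, 72] (no swap needed)
Insert 10:
  append 10 at index 6 → [15, 26, 46, 63, 70, 72, 10]
  10 < parent 46 at index 2, swap → [15, 26, 10, 63, 70, 72, 46]
  10 < parent 15 at index 0, swap → [10, 26, 15, 63, 70, 72, 46]

[10, 26, 15, 63, 70, 72, 46]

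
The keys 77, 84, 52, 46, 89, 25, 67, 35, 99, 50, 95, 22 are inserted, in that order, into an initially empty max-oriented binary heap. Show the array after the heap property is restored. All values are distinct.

[99, 95, 67, 84, 89, 25, 52, 35, 46, 50, 77, 22]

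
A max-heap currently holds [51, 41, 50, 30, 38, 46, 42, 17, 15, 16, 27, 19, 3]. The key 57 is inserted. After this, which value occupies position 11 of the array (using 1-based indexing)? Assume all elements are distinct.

append 57 at index 14 → [51, 41, 50, 30, 38, 46, 42, 17, 15, 16, 27, 19, 3, 57]
57 > parent 42 at index 7, swap → [51, 41, 50, 30, 38, 46, 57, 17, 15, 16, 27, 19, 3, 42]
57 > parent 50 at index 3, swap → [51, 41, 57, 30, 38, 46, 50, 17, 15, 16, 27, 19, 3, 42]
57 > parent 51 at index 1, swap → [57, 41, 51, 30, 38, 46, 50, 17, 15, 16, 27, 19, 3, 42]
resulting array: [57, 41, 51, 30, 38, 46, 50, 17, 15, 16, 27, 19, 3, 42]

27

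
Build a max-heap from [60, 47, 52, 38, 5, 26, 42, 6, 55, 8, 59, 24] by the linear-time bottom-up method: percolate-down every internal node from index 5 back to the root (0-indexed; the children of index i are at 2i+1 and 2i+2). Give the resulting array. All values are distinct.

[60, 59, 52, 55, 47, 26, 42, 6, 38, 8, 5, 24]

sift down from index 5: already satisfies heap property
sift down from index 4:
  5 vs larger child 59 at index 10, swap → [60, 47, 52, 38, 59, 26, 42, 6, 55, 8, 5, 24]
sift down from index 3:
  38 vs larger child 55 at index 8, swap → [60, 47, 52, 55, 59, 26, 42, 6, 38, 8, 5, 24]
sift down from index 2: already satisfies heap property
sift down from index 1:
  47 vs larger child 59 at index 4, swap → [60, 59, 52, 55, 47, 26, 42, 6, 38, 8, 5, 24]
sift down from index 0: already satisfies heap property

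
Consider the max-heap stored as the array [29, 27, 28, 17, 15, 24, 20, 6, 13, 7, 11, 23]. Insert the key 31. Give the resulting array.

append 31 at index 12 → [29, 27, 28, 17, 15, 24, 20, 6, 13, 7, 11, 23, 31]
31 > parent 24 at index 5, swap → [29, 27, 28, 17, 15, 31, 20, 6, 13, 7, 11, 23, 24]
31 > parent 28 at index 2, swap → [29, 27, 31, 17, 15, 28, 20, 6, 13, 7, 11, 23, 24]
31 > parent 29 at index 0, swap → [31, 27, 29, 17, 15, 28, 20, 6, 13, 7, 11, 23, 24]

[31, 27, 29, 17, 15, 28, 20, 6, 13, 7, 11, 23, 24]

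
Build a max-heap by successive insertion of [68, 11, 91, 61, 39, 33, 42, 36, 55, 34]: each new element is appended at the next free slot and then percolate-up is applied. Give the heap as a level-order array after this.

[91, 61, 68, 55, 39, 33, 42, 11, 36, 34]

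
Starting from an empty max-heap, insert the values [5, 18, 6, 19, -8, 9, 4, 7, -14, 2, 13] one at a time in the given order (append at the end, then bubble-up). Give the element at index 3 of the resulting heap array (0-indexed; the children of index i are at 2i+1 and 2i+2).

7

Insert 5:
  append 5 at index 0 → [5] (no swap needed)
Insert 18:
  append 18 at index 1 → [5, 18]
  18 > parent 5 at index 0, swap → [18, 5]
Insert 6:
  append 6 at index 2 → [18, 5, 6] (no swap needed)
Insert 19:
  append 19 at index 3 → [18, 5, 6, 19]
  19 > parent 5 at index 1, swap → [18, 19, 6, 5]
  19 > parent 18 at index 0, swap → [19, 18, 6, 5]
Insert -8:
  append -8 at index 4 → [19, 18, 6, 5, -8] (no swap needed)
Insert 9:
  append 9 at index 5 → [19, 18, 6, 5, -8, 9]
  9 > parent 6 at index 2, swap → [19, 18, 9, 5, -8, 6]
Insert 4:
  append 4 at index 6 → [19, 18, 9, 5, -8, 6, 4] (no swap needed)
Insert 7:
  append 7 at index 7 → [19, 18, 9, 5, -8, 6, 4, 7]
  7 > parent 5 at index 3, swap → [19, 18, 9, 7, -8, 6, 4, 5]
Insert -14:
  append -14 at index 8 → [19, 18, 9, 7, -8, 6, 4, 5, -14] (no swap needed)
Insert 2:
  append 2 at index 9 → [19, 18, 9, 7, -8, 6, 4, 5, -14, 2]
  2 > parent -8 at index 4, swap → [19, 18, 9, 7, 2, 6, 4, 5, -14, -8]
Insert 13:
  append 13 at index 10 → [19, 18, 9, 7, 2, 6, 4, 5, -14, -8, 13]
  13 > parent 2 at index 4, swap → [19, 18, 9, 7, 13, 6, 4, 5, -14, -8, 2]
resulting array: [19, 18, 9, 7, 13, 6, 4, 5, -14, -8, 2]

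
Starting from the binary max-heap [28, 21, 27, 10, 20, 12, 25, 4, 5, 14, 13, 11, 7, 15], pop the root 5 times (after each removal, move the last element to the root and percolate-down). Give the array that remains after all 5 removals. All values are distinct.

extract-max #1 returns 28:
  remove root 28; move last element 15 to root → [15, 21, 27, 10, 20, 12, 25, 4, 5, 14, 13, 11, 7]
  15 vs larger child 27 at index 2, swap → [27, 21, 15, 10, 20, 12, 25, 4, 5, 14, 13, 11, 7]
  15 vs larger child 25 at index 6, swap → [27, 21, 25, 10, 20, 12, 15, 4, 5, 14, 13, 11, 7]
extract-max #2 returns 27:
  remove root 27; move last element 7 to root → [7, 21, 25, 10, 20, 12, 15, 4, 5, 14, 13, 11]
  7 vs larger child 25 at index 2, swap → [25, 21, 7, 10, 20, 12, 15, 4, 5, 14, 13, 11]
  7 vs larger child 15 at index 6, swap → [25, 21, 15, 10, 20, 12, 7, 4, 5, 14, 13, 11]
extract-max #3 returns 25:
  remove root 25; move last element 11 to root → [11, 21, 15, 10, 20, 12, 7, 4, 5, 14, 13]
  11 vs larger child 21 at index 1, swap → [21, 11, 15, 10, 20, 12, 7, 4, 5, 14, 13]
  11 vs larger child 20 at index 4, swap → [21, 20, 15, 10, 11, 12, 7, 4, 5, 14, 13]
  11 vs larger child 14 at index 9, swap → [21, 20, 15, 10, 14, 12, 7, 4, 5, 11, 13]
extract-max #4 returns 21:
  remove root 21; move last element 13 to root → [13, 20, 15, 10, 14, 12, 7, 4, 5, 11]
  13 vs larger child 20 at index 1, swap → [20, 13, 15, 10, 14, 12, 7, 4, 5, 11]
  13 vs larger child 14 at index 4, swap → [20, 14, 15, 10, 13, 12, 7, 4, 5, 11]
extract-max #5 returns 20:
  remove root 20; move last element 11 to root → [11, 14, 15, 10, 13, 12, 7, 4, 5]
  11 vs larger child 15 at index 2, swap → [15, 14, 11, 10, 13, 12, 7, 4, 5]
  11 vs larger child 12 at index 5, swap → [15, 14, 12, 10, 13, 11, 7, 4, 5]

[15, 14, 12, 10, 13, 11, 7, 4, 5]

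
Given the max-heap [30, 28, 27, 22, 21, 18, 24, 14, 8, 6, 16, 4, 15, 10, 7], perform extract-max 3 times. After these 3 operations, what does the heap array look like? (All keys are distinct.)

[24, 22, 18, 14, 21, 15, 10, 7, 8, 6, 16, 4]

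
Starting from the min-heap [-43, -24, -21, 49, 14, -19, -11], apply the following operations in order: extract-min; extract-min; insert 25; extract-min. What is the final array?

[-19, -11, 25, 49, 14]

extract-min → returns -43:
  remove root -43; move last element -11 to root → [-11, -24, -21, 49, 14, -19]
  -11 vs smaller child -24 at index 1, swap → [-24, -11, -21, 49, 14, -19]
extract-min → returns -24:
  remove root -24; move last element -19 to root → [-19, -11, -21, 49, 14]
  -19 vs smaller child -21 at index 2, swap → [-21, -11, -19, 49, 14]
insert 25:
  append 25 at index 5 → [-21, -11, -19, 49, 14, 25] (no swap needed)
extract-min → returns -21:
  remove root -21; move last element 25 to root → [25, -11, -19, 49, 14]
  25 vs smaller child -19 at index 2, swap → [-19, -11, 25, 49, 14]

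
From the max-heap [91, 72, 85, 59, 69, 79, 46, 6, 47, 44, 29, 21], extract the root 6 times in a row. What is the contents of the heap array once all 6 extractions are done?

[47, 44, 46, 6, 29, 21]

extract-max #1 returns 91:
  remove root 91; move last element 21 to root → [21, 72, 85, 59, 69, 79, 46, 6, 47, 44, 29]
  21 vs larger child 85 at index 2, swap → [85, 72, 21, 59, 69, 79, 46, 6, 47, 44, 29]
  21 vs larger child 79 at index 5, swap → [85, 72, 79, 59, 69, 21, 46, 6, 47, 44, 29]
extract-max #2 returns 85:
  remove root 85; move last element 29 to root → [29, 72, 79, 59, 69, 21, 46, 6, 47, 44]
  29 vs larger child 79 at index 2, swap → [79, 72, 29, 59, 69, 21, 46, 6, 47, 44]
  29 vs larger child 46 at index 6, swap → [79, 72, 46, 59, 69, 21, 29, 6, 47, 44]
extract-max #3 returns 79:
  remove root 79; move last element 44 to root → [44, 72, 46, 59, 69, 21, 29, 6, 47]
  44 vs larger child 72 at index 1, swap → [72, 44, 46, 59, 69, 21, 29, 6, 47]
  44 vs larger child 69 at index 4, swap → [72, 69, 46, 59, 44, 21, 29, 6, 47]
extract-max #4 returns 72:
  remove root 72; move last element 47 to root → [47, 69, 46, 59, 44, 21, 29, 6]
  47 vs larger child 69 at index 1, swap → [69, 47, 46, 59, 44, 21, 29, 6]
  47 vs larger child 59 at index 3, swap → [69, 59, 46, 47, 44, 21, 29, 6]
extract-max #5 returns 69:
  remove root 69; move last element 6 to root → [6, 59, 46, 47, 44, 21, 29]
  6 vs larger child 59 at index 1, swap → [59, 6, 46, 47, 44, 21, 29]
  6 vs larger child 47 at index 3, swap → [59, 47, 46, 6, 44, 21, 29]
extract-max #6 returns 59:
  remove root 59; move last element 29 to root → [29, 47, 46, 6, 44, 21]
  29 vs larger child 47 at index 1, swap → [47, 29, 46, 6, 44, 21]
  29 vs larger child 44 at index 4, swap → [47, 44, 46, 6, 29, 21]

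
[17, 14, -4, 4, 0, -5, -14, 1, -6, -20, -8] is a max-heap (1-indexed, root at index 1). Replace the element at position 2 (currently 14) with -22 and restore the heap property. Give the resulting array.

[17, 4, -4, 1, 0, -5, -14, -22, -6, -20, -8]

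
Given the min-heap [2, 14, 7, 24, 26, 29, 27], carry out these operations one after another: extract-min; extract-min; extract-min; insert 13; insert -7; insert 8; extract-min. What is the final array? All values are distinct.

[8, 24, 13, 29, 26, 27]

extract-min → returns 2:
  remove root 2; move last element 27 to root → [27, 14, 7, 24, 26, 29]
  27 vs smaller child 7 at index 2, swap → [7, 14, 27, 24, 26, 29]
extract-min → returns 7:
  remove root 7; move last element 29 to root → [29, 14, 27, 24, 26]
  29 vs smaller child 14 at index 1, swap → [14, 29, 27, 24, 26]
  29 vs smaller child 24 at index 3, swap → [14, 24, 27, 29, 26]
extract-min → returns 14:
  remove root 14; move last element 26 to root → [26, 24, 27, 29]
  26 vs smaller child 24 at index 1, swap → [24, 26, 27, 29]
insert 13:
  append 13 at index 4 → [24, 26, 27, 29, 13]
  13 < parent 26 at index 1, swap → [24, 13, 27, 29, 26]
  13 < parent 24 at index 0, swap → [13, 24, 27, 29, 26]
insert -7:
  append -7 at index 5 → [13, 24, 27, 29, 26, -7]
  -7 < parent 27 at index 2, swap → [13, 24, -7, 29, 26, 27]
  -7 < parent 13 at index 0, swap → [-7, 24, 13, 29, 26, 27]
insert 8:
  append 8 at index 6 → [-7, 24, 13, 29, 26, 27, 8]
  8 < parent 13 at index 2, swap → [-7, 24, 8, 29, 26, 27, 13]
extract-min → returns -7:
  remove root -7; move last element 13 to root → [13, 24, 8, 29, 26, 27]
  13 vs smaller child 8 at index 2, swap → [8, 24, 13, 29, 26, 27]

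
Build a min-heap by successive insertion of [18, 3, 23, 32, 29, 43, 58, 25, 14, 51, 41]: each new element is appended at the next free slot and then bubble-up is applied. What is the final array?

[3, 14, 23, 18, 29, 43, 58, 32, 25, 51, 41]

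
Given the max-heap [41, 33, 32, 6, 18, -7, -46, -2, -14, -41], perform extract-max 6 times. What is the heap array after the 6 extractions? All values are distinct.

extract-max #1 returns 41:
  remove root 41; move last element -41 to root → [-41, 33, 32, 6, 18, -7, -46, -2, -14]
  -41 vs larger child 33 at index 1, swap → [33, -41, 32, 6, 18, -7, -46, -2, -14]
  -41 vs larger child 18 at index 4, swap → [33, 18, 32, 6, -41, -7, -46, -2, -14]
extract-max #2 returns 33:
  remove root 33; move last element -14 to root → [-14, 18, 32, 6, -41, -7, -46, -2]
  -14 vs larger child 32 at index 2, swap → [32, 18, -14, 6, -41, -7, -46, -2]
  -14 vs larger child -7 at index 5, swap → [32, 18, -7, 6, -41, -14, -46, -2]
extract-max #3 returns 32:
  remove root 32; move last element -2 to root → [-2, 18, -7, 6, -41, -14, -46]
  -2 vs larger child 18 at index 1, swap → [18, -2, -7, 6, -41, -14, -46]
  -2 vs larger child 6 at index 3, swap → [18, 6, -7, -2, -41, -14, -46]
extract-max #4 returns 18:
  remove root 18; move last element -46 to root → [-46, 6, -7, -2, -41, -14]
  -46 vs larger child 6 at index 1, swap → [6, -46, -7, -2, -41, -14]
  -46 vs larger child -2 at index 3, swap → [6, -2, -7, -46, -41, -14]
extract-max #5 returns 6:
  remove root 6; move last element -14 to root → [-14, -2, -7, -46, -41]
  -14 vs larger child -2 at index 1, swap → [-2, -14, -7, -46, -41]
extract-max #6 returns -2:
  remove root -2; move last element -41 to root → [-41, -14, -7, -46]
  -41 vs larger child -7 at index 2, swap → [-7, -14, -41, -46]

[-7, -14, -41, -46]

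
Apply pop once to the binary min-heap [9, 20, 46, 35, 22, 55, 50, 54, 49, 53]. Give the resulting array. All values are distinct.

[20, 22, 46, 35, 53, 55, 50, 54, 49]

remove root 9; move last element 53 to root → [53, 20, 46, 35, 22, 55, 50, 54, 49]
53 vs smaller child 20 at index 1, swap → [20, 53, 46, 35, 22, 55, 50, 54, 49]
53 vs smaller child 22 at index 4, swap → [20, 22, 46, 35, 53, 55, 50, 54, 49]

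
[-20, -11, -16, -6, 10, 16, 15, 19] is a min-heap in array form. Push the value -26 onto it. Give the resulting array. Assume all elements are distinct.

append -26 at index 8 → [-20, -11, -16, -6, 10, 16, 15, 19, -26]
-26 < parent -6 at index 3, swap → [-20, -11, -16, -26, 10, 16, 15, 19, -6]
-26 < parent -11 at index 1, swap → [-20, -26, -16, -11, 10, 16, 15, 19, -6]
-26 < parent -20 at index 0, swap → [-26, -20, -16, -11, 10, 16, 15, 19, -6]

[-26, -20, -16, -11, 10, 16, 15, 19, -6]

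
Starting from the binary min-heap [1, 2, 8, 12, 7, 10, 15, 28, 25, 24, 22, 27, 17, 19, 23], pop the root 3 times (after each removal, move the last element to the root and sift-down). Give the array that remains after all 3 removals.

[8, 12, 10, 19, 22, 17, 15, 28, 25, 24, 23, 27]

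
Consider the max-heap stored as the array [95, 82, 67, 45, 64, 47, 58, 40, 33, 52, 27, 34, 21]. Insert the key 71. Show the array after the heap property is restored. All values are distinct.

[95, 82, 71, 45, 64, 47, 67, 40, 33, 52, 27, 34, 21, 58]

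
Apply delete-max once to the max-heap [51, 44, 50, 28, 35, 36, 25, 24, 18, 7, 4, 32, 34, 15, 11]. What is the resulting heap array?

[50, 44, 36, 28, 35, 34, 25, 24, 18, 7, 4, 32, 11, 15]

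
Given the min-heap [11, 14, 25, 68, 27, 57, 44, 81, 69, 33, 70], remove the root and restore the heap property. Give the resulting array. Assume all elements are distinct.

remove root 11; move last element 70 to root → [70, 14, 25, 68, 27, 57, 44, 81, 69, 33]
70 vs smaller child 14 at index 1, swap → [14, 70, 25, 68, 27, 57, 44, 81, 69, 33]
70 vs smaller child 27 at index 4, swap → [14, 27, 25, 68, 70, 57, 44, 81, 69, 33]
70 vs only child 33 at index 9, swap → [14, 27, 25, 68, 33, 57, 44, 81, 69, 70]

[14, 27, 25, 68, 33, 57, 44, 81, 69, 70]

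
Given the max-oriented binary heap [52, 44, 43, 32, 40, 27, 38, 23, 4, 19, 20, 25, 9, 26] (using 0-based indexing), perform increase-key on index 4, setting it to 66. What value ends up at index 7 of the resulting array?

23

set index 4 from 40 to 66 → [52, 44, 43, 32, 66, 27, 38, 23, 4, 19, 20, 25, 9, 26]
66 > parent 44 at index 1, swap → [52, 66, 43, 32, 44, 27, 38, 23, 4, 19, 20, 25, 9, 26]
66 > parent 52 at index 0, swap → [66, 52, 43, 32, 44, 27, 38, 23, 4, 19, 20, 25, 9, 26]
resulting array: [66, 52, 43, 32, 44, 27, 38, 23, 4, 19, 20, 25, 9, 26]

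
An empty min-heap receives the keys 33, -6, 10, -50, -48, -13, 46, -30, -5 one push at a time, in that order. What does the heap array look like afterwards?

[-50, -48, -13, -30, -6, 10, 46, 33, -5]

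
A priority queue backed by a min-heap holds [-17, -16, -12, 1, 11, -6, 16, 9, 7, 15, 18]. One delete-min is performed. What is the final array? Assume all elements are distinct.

[-16, 1, -12, 7, 11, -6, 16, 9, 18, 15]

remove root -17; move last element 18 to root → [18, -16, -12, 1, 11, -6, 16, 9, 7, 15]
18 vs smaller child -16 at index 1, swap → [-16, 18, -12, 1, 11, -6, 16, 9, 7, 15]
18 vs smaller child 1 at index 3, swap → [-16, 1, -12, 18, 11, -6, 16, 9, 7, 15]
18 vs smaller child 7 at index 8, swap → [-16, 1, -12, 7, 11, -6, 16, 9, 18, 15]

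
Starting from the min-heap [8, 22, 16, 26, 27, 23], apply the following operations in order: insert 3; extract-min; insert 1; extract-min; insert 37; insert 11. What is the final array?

insert 3:
  append 3 at index 6 → [8, 22, 16, 26, 27, 23, 3]
  3 < parent 16 at index 2, swap → [8, 22, 3, 26, 27, 23, 16]
  3 < parent 8 at index 0, swap → [3, 22, 8, 26, 27, 23, 16]
extract-min → returns 3:
  remove root 3; move last element 16 to root → [16, 22, 8, 26, 27, 23]
  16 vs smaller child 8 at index 2, swap → [8, 22, 16, 26, 27, 23]
insert 1:
  append 1 at index 6 → [8, 22, 16, 26, 27, 23, 1]
  1 < parent 16 at index 2, swap → [8, 22, 1, 26, 27, 23, 16]
  1 < parent 8 at index 0, swap → [1, 22, 8, 26, 27, 23, 16]
extract-min → returns 1:
  remove root 1; move last element 16 to root → [16, 22, 8, 26, 27, 23]
  16 vs smaller child 8 at index 2, swap → [8, 22, 16, 26, 27, 23]
insert 37:
  append 37 at index 6 → [8, 22, 16, 26, 27, 23, 37] (no swap needed)
insert 11:
  append 11 at index 7 → [8, 22, 16, 26, 27, 23, 37, 11]
  11 < parent 26 at index 3, swap → [8, 22, 16, 11, 27, 23, 37, 26]
  11 < parent 22 at index 1, swap → [8, 11, 16, 22, 27, 23, 37, 26]

[8, 11, 16, 22, 27, 23, 37, 26]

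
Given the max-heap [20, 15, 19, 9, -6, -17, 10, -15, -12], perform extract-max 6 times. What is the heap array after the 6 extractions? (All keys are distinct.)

[-12, -15, -17]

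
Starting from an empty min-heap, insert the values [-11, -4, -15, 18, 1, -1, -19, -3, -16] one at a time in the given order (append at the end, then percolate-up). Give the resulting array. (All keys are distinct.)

Insert -11:
  append -11 at index 0 → [-11] (no swap needed)
Insert -4:
  append -4 at index 1 → [-11, -4] (no swap needed)
Insert -15:
  append -15 at index 2 → [-11, -4, -15]
  -15 < parent -11 at index 0, swap → [-15, -4, -11]
Insert 18:
  append 18 at index 3 → [-15, -4, -11, 18] (no swap needed)
Insert 1:
  append 1 at index 4 → [-15, -4, -11, 18, 1] (no swap needed)
Insert -1:
  append -1 at index 5 → [-15, -4, -11, 18, 1, -1] (no swap needed)
Insert -19:
  append -19 at index 6 → [-15, -4, -11, 18, 1, -1, -19]
  -19 < parent -11 at index 2, swap → [-15, -4, -19, 18, 1, -1, -11]
  -19 < parent -15 at index 0, swap → [-19, -4, -15, 18, 1, -1, -11]
Insert -3:
  append -3 at index 7 → [-19, -4, -15, 18, 1, -1, -11, -3]
  -3 < parent 18 at index 3, swap → [-19, -4, -15, -3, 1, -1, -11, 18]
Insert -16:
  append -16 at index 8 → [-19, -4, -15, -3, 1, -1, -11, 18, -16]
  -16 < parent -3 at index 3, swap → [-19, -4, -15, -16, 1, -1, -11, 18, -3]
  -16 < parent -4 at index 1, swap → [-19, -16, -15, -4, 1, -1, -11, 18, -3]

[-19, -16, -15, -4, 1, -1, -11, 18, -3]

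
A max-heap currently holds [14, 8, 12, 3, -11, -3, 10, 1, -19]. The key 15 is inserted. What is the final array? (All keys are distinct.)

append 15 at index 9 → [14, 8, 12, 3, -11, -3, 10, 1, -19, 15]
15 > parent -11 at index 4, swap → [14, 8, 12, 3, 15, -3, 10, 1, -19, -11]
15 > parent 8 at index 1, swap → [14, 15, 12, 3, 8, -3, 10, 1, -19, -11]
15 > parent 14 at index 0, swap → [15, 14, 12, 3, 8, -3, 10, 1, -19, -11]

[15, 14, 12, 3, 8, -3, 10, 1, -19, -11]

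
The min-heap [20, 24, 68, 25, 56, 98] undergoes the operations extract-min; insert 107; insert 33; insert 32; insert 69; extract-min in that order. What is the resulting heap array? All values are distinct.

extract-min → returns 20:
  remove root 20; move last element 98 to root → [98, 24, 68, 25, 56]
  98 vs smaller child 24 at index 1, swap → [24, 98, 68, 25, 56]
  98 vs smaller child 25 at index 3, swap → [24, 25, 68, 98, 56]
insert 107:
  append 107 at index 5 → [24, 25, 68, 98, 56, 107] (no swap needed)
insert 33:
  append 33 at index 6 → [24, 25, 68, 98, 56, 107, 33]
  33 < parent 68 at index 2, swap → [24, 25, 33, 98, 56, 107, 68]
insert 32:
  append 32 at index 7 → [24, 25, 33, 98, 56, 107, 68, 32]
  32 < parent 98 at index 3, swap → [24, 25, 33, 32, 56, 107, 68, 98]
insert 69:
  append 69 at index 8 → [24, 25, 33, 32, 56, 107, 68, 98, 69] (no swap needed)
extract-min → returns 24:
  remove root 24; move last element 69 to root → [69, 25, 33, 32, 56, 107, 68, 98]
  69 vs smaller child 25 at index 1, swap → [25, 69, 33, 32, 56, 107, 68, 98]
  69 vs smaller child 32 at index 3, swap → [25, 32, 33, 69, 56, 107, 68, 98]

[25, 32, 33, 69, 56, 107, 68, 98]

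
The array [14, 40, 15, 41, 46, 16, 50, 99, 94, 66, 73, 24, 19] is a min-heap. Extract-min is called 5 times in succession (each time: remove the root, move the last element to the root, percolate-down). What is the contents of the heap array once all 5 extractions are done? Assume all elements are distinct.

extract-min #1 returns 14:
  remove root 14; move last element 19 to root → [19, 40, 15, 41, 46, 16, 50, 99, 94, 66, 73, 24]
  19 vs smaller child 15 at index 2, swap → [15, 40, 19, 41, 46, 16, 50, 99, 94, 66, 73, 24]
  19 vs smaller child 16 at index 5, swap → [15, 40, 16, 41, 46, 19, 50, 99, 94, 66, 73, 24]
extract-min #2 returns 15:
  remove root 15; move last element 24 to root → [24, 40, 16, 41, 46, 19, 50, 99, 94, 66, 73]
  24 vs smaller child 16 at index 2, swap → [16, 40, 24, 41, 46, 19, 50, 99, 94, 66, 73]
  24 vs smaller child 19 at index 5, swap → [16, 40, 19, 41, 46, 24, 50, 99, 94, 66, 73]
extract-min #3 returns 16:
  remove root 16; move last element 73 to root → [73, 40, 19, 41, 46, 24, 50, 99, 94, 66]
  73 vs smaller child 19 at index 2, swap → [19, 40, 73, 41, 46, 24, 50, 99, 94, 66]
  73 vs smaller child 24 at index 5, swap → [19, 40, 24, 41, 46, 73, 50, 99, 94, 66]
extract-min #4 returns 19:
  remove root 19; move last element 66 to root → [66, 40, 24, 41, 46, 73, 50, 99, 94]
  66 vs smaller child 24 at index 2, swap → [24, 40, 66, 41, 46, 73, 50, 99, 94]
  66 vs smaller child 50 at index 6, swap → [24, 40, 50, 41, 46, 73, 66, 99, 94]
extract-min #5 returns 24:
  remove root 24; move last element 94 to root → [94, 40, 50, 41, 46, 73, 66, 99]
  94 vs smaller child 40 at index 1, swap → [40, 94, 50, 41, 46, 73, 66, 99]
  94 vs smaller child 41 at index 3, swap → [40, 41, 50, 94, 46, 73, 66, 99]

[40, 41, 50, 94, 46, 73, 66, 99]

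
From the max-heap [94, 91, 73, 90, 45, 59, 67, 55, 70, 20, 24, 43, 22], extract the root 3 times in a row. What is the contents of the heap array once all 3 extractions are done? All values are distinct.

extract-max #1 returns 94:
  remove root 94; move last element 22 to root → [22, 91, 73, 90, 45, 59, 67, 55, 70, 20, 24, 43]
  22 vs larger child 91 at index 1, swap → [91, 22, 73, 90, 45, 59, 67, 55, 70, 20, 24, 43]
  22 vs larger child 90 at index 3, swap → [91, 90, 73, 22, 45, 59, 67, 55, 70, 20, 24, 43]
  22 vs larger child 70 at index 8, swap → [91, 90, 73, 70, 45, 59, 67, 55, 22, 20, 24, 43]
extract-max #2 returns 91:
  remove root 91; move last element 43 to root → [43, 90, 73, 70, 45, 59, 67, 55, 22, 20, 24]
  43 vs larger child 90 at index 1, swap → [90, 43, 73, 70, 45, 59, 67, 55, 22, 20, 24]
  43 vs larger child 70 at index 3, swap → [90, 70, 73, 43, 45, 59, 67, 55, 22, 20, 24]
  43 vs larger child 55 at index 7, swap → [90, 70, 73, 55, 45, 59, 67, 43, 22, 20, 24]
extract-max #3 returns 90:
  remove root 90; move last element 24 to root → [24, 70, 73, 55, 45, 59, 67, 43, 22, 20]
  24 vs larger child 73 at index 2, swap → [73, 70, 24, 55, 45, 59, 67, 43, 22, 20]
  24 vs larger child 67 at index 6, swap → [73, 70, 67, 55, 45, 59, 24, 43, 22, 20]

[73, 70, 67, 55, 45, 59, 24, 43, 22, 20]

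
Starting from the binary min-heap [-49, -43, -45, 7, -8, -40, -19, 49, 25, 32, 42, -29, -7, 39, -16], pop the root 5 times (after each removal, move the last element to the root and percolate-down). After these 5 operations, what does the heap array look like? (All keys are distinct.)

[-19, -8, -16, 7, 32, 42, -7, 49, 25, 39]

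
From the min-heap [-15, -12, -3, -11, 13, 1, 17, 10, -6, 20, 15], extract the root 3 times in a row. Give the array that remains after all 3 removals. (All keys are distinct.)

[-6, 10, -3, 15, 13, 1, 17, 20]

extract-min #1 returns -15:
  remove root -15; move last element 15 to root → [15, -12, -3, -11, 13, 1, 17, 10, -6, 20]
  15 vs smaller child -12 at index 1, swap → [-12, 15, -3, -11, 13, 1, 17, 10, -6, 20]
  15 vs smaller child -11 at index 3, swap → [-12, -11, -3, 15, 13, 1, 17, 10, -6, 20]
  15 vs smaller child -6 at index 8, swap → [-12, -11, -3, -6, 13, 1, 17, 10, 15, 20]
extract-min #2 returns -12:
  remove root -12; move last element 20 to root → [20, -11, -3, -6, 13, 1, 17, 10, 15]
  20 vs smaller child -11 at index 1, swap → [-11, 20, -3, -6, 13, 1, 17, 10, 15]
  20 vs smaller child -6 at index 3, swap → [-11, -6, -3, 20, 13, 1, 17, 10, 15]
  20 vs smaller child 10 at index 7, swap → [-11, -6, -3, 10, 13, 1, 17, 20, 15]
extract-min #3 returns -11:
  remove root -11; move last element 15 to root → [15, -6, -3, 10, 13, 1, 17, 20]
  15 vs smaller child -6 at index 1, swap → [-6, 15, -3, 10, 13, 1, 17, 20]
  15 vs smaller child 10 at index 3, swap → [-6, 10, -3, 15, 13, 1, 17, 20]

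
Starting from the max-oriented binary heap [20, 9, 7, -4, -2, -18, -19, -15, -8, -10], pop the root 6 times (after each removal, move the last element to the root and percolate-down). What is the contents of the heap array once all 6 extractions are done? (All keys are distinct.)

[-10, -15, -18, -19]

extract-max #1 returns 20:
  remove root 20; move last element -10 to root → [-10, 9, 7, -4, -2, -18, -19, -15, -8]
  -10 vs larger child 9 at index 1, swap → [9, -10, 7, -4, -2, -18, -19, -15, -8]
  -10 vs larger child -2 at index 4, swap → [9, -2, 7, -4, -10, -18, -19, -15, -8]
extract-max #2 returns 9:
  remove root 9; move last element -8 to root → [-8, -2, 7, -4, -10, -18, -19, -15]
  -8 vs larger child 7 at index 2, swap → [7, -2, -8, -4, -10, -18, -19, -15]
extract-max #3 returns 7:
  remove root 7; move last element -15 to root → [-15, -2, -8, -4, -10, -18, -19]
  -15 vs larger child -2 at index 1, swap → [-2, -15, -8, -4, -10, -18, -19]
  -15 vs larger child -4 at index 3, swap → [-2, -4, -8, -15, -10, -18, -19]
extract-max #4 returns -2:
  remove root -2; move last element -19 to root → [-19, -4, -8, -15, -10, -18]
  -19 vs larger child -4 at index 1, swap → [-4, -19, -8, -15, -10, -18]
  -19 vs larger child -10 at index 4, swap → [-4, -10, -8, -15, -19, -18]
extract-max #5 returns -4:
  remove root -4; move last element -18 to root → [-18, -10, -8, -15, -19]
  -18 vs larger child -8 at index 2, swap → [-8, -10, -18, -15, -19]
extract-max #6 returns -8:
  remove root -8; move last element -19 to root → [-19, -10, -18, -15]
  -19 vs larger child -10 at index 1, swap → [-10, -19, -18, -15]
  -19 vs only child -15 at index 3, swap → [-10, -15, -18, -19]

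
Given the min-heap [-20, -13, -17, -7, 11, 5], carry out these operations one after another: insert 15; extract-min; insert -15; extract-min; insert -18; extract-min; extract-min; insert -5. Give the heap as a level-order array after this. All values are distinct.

[-13, -7, -5, 15, 11, 5]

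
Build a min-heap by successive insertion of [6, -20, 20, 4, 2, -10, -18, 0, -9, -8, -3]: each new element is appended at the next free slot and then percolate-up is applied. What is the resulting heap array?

[-20, -9, -18, 0, -8, 20, -10, 6, 2, 4, -3]

Insert 6:
  append 6 at index 0 → [6] (no swap needed)
Insert -20:
  append -20 at index 1 → [6, -20]
  -20 < parent 6 at index 0, swap → [-20, 6]
Insert 20:
  append 20 at index 2 → [-20, 6, 20] (no swap needed)
Insert 4:
  append 4 at index 3 → [-20, 6, 20, 4]
  4 < parent 6 at index 1, swap → [-20, 4, 20, 6]
Insert 2:
  append 2 at index 4 → [-20, 4, 20, 6, 2]
  2 < parent 4 at index 1, swap → [-20, 2, 20, 6, 4]
Insert -10:
  append -10 at index 5 → [-20, 2, 20, 6, 4, -10]
  -10 < parent 20 at index 2, swap → [-20, 2, -10, 6, 4, 20]
Insert -18:
  append -18 at index 6 → [-20, 2, -10, 6, 4, 20, -18]
  -18 < parent -10 at index 2, swap → [-20, 2, -18, 6, 4, 20, -10]
Insert 0:
  append 0 at index 7 → [-20, 2, -18, 6, 4, 20, -10, 0]
  0 < parent 6 at index 3, swap → [-20, 2, -18, 0, 4, 20, -10, 6]
  0 < parent 2 at index 1, swap → [-20, 0, -18, 2, 4, 20, -10, 6]
Insert -9:
  append -9 at index 8 → [-20, 0, -18, 2, 4, 20, -10, 6, -9]
  -9 < parent 2 at index 3, swap → [-20, 0, -18, -9, 4, 20, -10, 6, 2]
  -9 < parent 0 at index 1, swap → [-20, -9, -18, 0, 4, 20, -10, 6, 2]
Insert -8:
  append -8 at index 9 → [-20, -9, -18, 0, 4, 20, -10, 6, 2, -8]
  -8 < parent 4 at index 4, swap → [-20, -9, -18, 0, -8, 20, -10, 6, 2, 4]
Insert -3:
  append -3 at index 10 → [-20, -9, -18, 0, -8, 20, -10, 6, 2, 4, -3] (no swap needed)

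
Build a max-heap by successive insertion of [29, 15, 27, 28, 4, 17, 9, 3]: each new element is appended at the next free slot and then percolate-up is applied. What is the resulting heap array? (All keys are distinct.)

[29, 28, 27, 15, 4, 17, 9, 3]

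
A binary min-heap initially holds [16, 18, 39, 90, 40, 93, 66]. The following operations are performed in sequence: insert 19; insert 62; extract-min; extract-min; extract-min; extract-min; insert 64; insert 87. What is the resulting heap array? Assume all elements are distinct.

insert 19:
  append 19 at index 7 → [16, 18, 39, 90, 40, 93, 66, 19]
  19 < parent 90 at index 3, swap → [16, 18, 39, 19, 40, 93, 66, 90]
insert 62:
  append 62 at index 8 → [16, 18, 39, 19, 40, 93, 66, 90, 62] (no swap needed)
extract-min → returns 16:
  remove root 16; move last element 62 to root → [62, 18, 39, 19, 40, 93, 66, 90]
  62 vs smaller child 18 at index 1, swap → [18, 62, 39, 19, 40, 93, 66, 90]
  62 vs smaller child 19 at index 3, swap → [18, 19, 39, 62, 40, 93, 66, 90]
extract-min → returns 18:
  remove root 18; move last element 90 to root → [90, 19, 39, 62, 40, 93, 66]
  90 vs smaller child 19 at index 1, swap → [19, 90, 39, 62, 40, 93, 66]
  90 vs smaller child 40 at index 4, swap → [19, 40, 39, 62, 90, 93, 66]
extract-min → returns 19:
  remove root 19; move last element 66 to root → [66, 40, 39, 62, 90, 93]
  66 vs smaller child 39 at index 2, swap → [39, 40, 66, 62, 90, 93]
extract-min → returns 39:
  remove root 39; move last element 93 to root → [93, 40, 66, 62, 90]
  93 vs smaller child 40 at index 1, swap → [40, 93, 66, 62, 90]
  93 vs smaller child 62 at index 3, swap → [40, 62, 66, 93, 90]
insert 64:
  append 64 at index 5 → [40, 62, 66, 93, 90, 64]
  64 < parent 66 at index 2, swap → [40, 62, 64, 93, 90, 66]
insert 87:
  append 87 at index 6 → [40, 62, 64, 93, 90, 66, 87] (no swap needed)

[40, 62, 64, 93, 90, 66, 87]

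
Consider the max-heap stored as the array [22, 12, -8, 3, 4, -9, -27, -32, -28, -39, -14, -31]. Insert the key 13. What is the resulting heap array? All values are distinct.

append 13 at index 12 → [22, 12, -8, 3, 4, -9, -27, -32, -28, -39, -14, -31, 13]
13 > parent -9 at index 5, swap → [22, 12, -8, 3, 4, 13, -27, -32, -28, -39, -14, -31, -9]
13 > parent -8 at index 2, swap → [22, 12, 13, 3, 4, -8, -27, -32, -28, -39, -14, -31, -9]

[22, 12, 13, 3, 4, -8, -27, -32, -28, -39, -14, -31, -9]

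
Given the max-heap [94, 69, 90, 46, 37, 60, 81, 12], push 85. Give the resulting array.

append 85 at index 8 → [94, 69, 90, 46, 37, 60, 81, 12, 85]
85 > parent 46 at index 3, swap → [94, 69, 90, 85, 37, 60, 81, 12, 46]
85 > parent 69 at index 1, swap → [94, 85, 90, 69, 37, 60, 81, 12, 46]

[94, 85, 90, 69, 37, 60, 81, 12, 46]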